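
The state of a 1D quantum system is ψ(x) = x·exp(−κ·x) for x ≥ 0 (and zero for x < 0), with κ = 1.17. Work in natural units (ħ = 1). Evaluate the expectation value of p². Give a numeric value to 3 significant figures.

p² ψ = −ħ² d²ψ/dx²; ⟨p²⟩ = −ħ² ∫ ψ*·ψ'' dx / ∫|ψ|² dx.
Differentiate x·exp(−κ·x) with the product rule; every integrand then reduces to terms xʲ·e^(−2κx) on [0, ∞), with ∫₀^∞ xʲ·e^(−2κx) dx = j!/(2κ)^(j+1).
State is unnormalized: ∫|ψ|² dx = 0.15609, and ∫ψ*·(−ħ² ψ'') dx = 0.21368, so ⟨p²⟩ = 0.21368 / 0.15609.
⟨p²⟩ = 1.3689.

1.37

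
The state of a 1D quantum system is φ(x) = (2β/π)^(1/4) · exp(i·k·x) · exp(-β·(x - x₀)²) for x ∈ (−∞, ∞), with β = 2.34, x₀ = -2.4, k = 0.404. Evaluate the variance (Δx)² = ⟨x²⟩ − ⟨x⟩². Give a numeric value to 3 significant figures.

Compute ⟨x⟩ and ⟨x²⟩ separately, then (Δx)² = ⟨x²⟩ − ⟨x⟩².
Gaussian moments (u = x − x₀): ∫u^(2j)·e^(−2βu²) du = (2j−1)!!/(4β)^j · √(π/(2β)), odd powers integrate to 0; here √(π/(2β)) = 0.81932.
⟨x⟩ = -2.4000 and ⟨x²⟩ = 5.8668.
(Δx)² = 5.8668 − (-2.4000)² = 0.10684.

0.107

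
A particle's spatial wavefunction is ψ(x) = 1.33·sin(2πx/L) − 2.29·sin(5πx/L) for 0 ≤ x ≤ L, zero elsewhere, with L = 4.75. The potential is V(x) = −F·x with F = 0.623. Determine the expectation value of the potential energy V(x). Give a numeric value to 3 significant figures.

-1.53

⟨V⟩ = ∫ V(x)·|ψ|² dx / ∫|ψ|² dx.
On 0 ≤ x ≤ L (j ≠ l): ∫sin²(jπx/L) dx = L/2, ∫sin(jπx/L)·sin(lπx/L) dx = 0; diagonal moments ∫x·sin²(jπx/L) dx = L²/4, ∫x²·sin²(jπx/L) dx = L³·(1/6 − 1/(4j²π²)); cross terms ∫x·sin(jπx/L)·sin(lπx/L) dx = 0 for j + l even and −4jlL²/(π²(j² − l²)²) for j + l odd, ∫x²·sin(jπx/L)·sin(lπx/L) dx = (−1)^(j+l)·4jlL³/(π²(j² − l²)²); higher powers the same way via product-to-sum and parts.
State is unnormalized: ∫|ψ|² dx = 16.656, and ∫ψ*·V(x)·ψ dx = -25.431, so ⟨V⟩ = -25.431 / 16.656.
⟨V⟩ = -1.5269.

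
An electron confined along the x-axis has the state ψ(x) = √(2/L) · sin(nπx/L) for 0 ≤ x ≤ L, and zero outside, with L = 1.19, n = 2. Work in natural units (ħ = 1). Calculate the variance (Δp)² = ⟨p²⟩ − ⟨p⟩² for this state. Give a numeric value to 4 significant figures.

Compute ⟨p⟩ and ⟨p²⟩ separately; (Δp)² = ⟨p²⟩ − ⟨p⟩².
d/dx sin(nπx/L) = (nπ/L)·cos(nπx/L) and d²/dx² sin(nπx/L) = −(nπ/L)²·sin(nπx/L); on 0 ≤ x ≤ L, ∫sin²(nπx/L) dx = L/2 and ∫sin(nπx/L)·cos(nπx/L) dx = 0.
⟨p⟩ = 0.0000 and ⟨p²⟩ = 27.878.
(Δp)² = 27.878 − (0.0000)² = 27.878.

27.88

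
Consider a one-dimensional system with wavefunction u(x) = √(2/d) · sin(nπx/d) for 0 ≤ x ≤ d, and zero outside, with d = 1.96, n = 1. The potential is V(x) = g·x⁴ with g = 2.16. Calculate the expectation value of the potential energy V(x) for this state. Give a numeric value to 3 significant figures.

⟨V⟩ = ∫ V(x)·|u|² dx.
With sin²θ = (1 − cos2θ)/2 on 0 ≤ x ≤ d: ∫sin²(nπx/d) dx = d/2, ∫x·sin²(nπx/d) dx = d²/4, ∫x²·sin²(nπx/d) dx = d³·(1/6 − 1/(4n²π²)); higher powers xᵏ the same way, integrating xᵏ·cos(2nπx/d) by parts.
⟨V⟩ = 3.6365.

3.64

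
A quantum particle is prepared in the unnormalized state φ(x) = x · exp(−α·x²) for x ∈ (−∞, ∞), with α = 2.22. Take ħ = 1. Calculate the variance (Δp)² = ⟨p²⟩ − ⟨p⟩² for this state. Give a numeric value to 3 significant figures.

Compute ⟨p⟩ and ⟨p²⟩ separately; (Δp)² = ⟨p²⟩ − ⟨p⟩².
Expand each integrand as polynomial × e^(−2αx²) and use ∫x^(2j)·e^(−2αx²) dx = (2j−1)!!/(4α)^j · √(π/(2α)), odd powers → 0; here √(π/(2α)) = 0.84117. Differentiate with the product rule, d/dx e^(−αx²) = −2αx·e^(−αx²).
Normalization: ∫|φ|² dx = 0.094726.
⟨p⟩ = 0.0000 and ⟨p²⟩ = 6.6600.
(Δp)² = 6.6600 − (0.0000)² = 6.6600.

6.66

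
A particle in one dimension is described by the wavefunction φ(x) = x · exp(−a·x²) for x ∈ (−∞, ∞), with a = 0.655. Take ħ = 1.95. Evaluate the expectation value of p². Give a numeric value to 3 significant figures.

p² φ = −ħ² d²φ/dx²; ⟨p²⟩ = −ħ² ∫ φ*·φ'' dx / ∫|φ|² dx.
Expand each integrand as polynomial × e^(−2ax²) and use ∫x^(2j)·e^(−2ax²) dx = (2j−1)!!/(4a)^j · √(π/(2a)), odd powers → 0; here √(π/(2a)) = 1.5486. Differentiate with the product rule, d/dx e^(−ax²) = −2ax·e^(−ax²).
State is unnormalized: ∫|φ|² dx = 0.59107, and ∫φ*·(−ħ² φ'') dx = 4.4164, so ⟨p²⟩ = 4.4164 / 0.59107.
⟨p²⟩ = 7.4719.

7.47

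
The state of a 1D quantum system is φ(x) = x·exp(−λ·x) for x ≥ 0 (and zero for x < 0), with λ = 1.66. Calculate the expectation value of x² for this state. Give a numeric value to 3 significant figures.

1.09

⟨x²⟩ = ∫ x²·|φ|² dx / ∫|φ|² dx (integrals over the domain).
Every integrand reduces to terms xʲ·e^(−2λx) on [0, ∞); use ∫₀^∞ xʲ·e^(−2λx) dx = j!/(2λ)^(j+1).
State is unnormalized: ∫|φ|² dx = 0.054653, and ∫φ*·x²·φ dx = 0.059501, so ⟨x²⟩ = 0.059501 / 0.054653.
⟨x²⟩ = 1.0887.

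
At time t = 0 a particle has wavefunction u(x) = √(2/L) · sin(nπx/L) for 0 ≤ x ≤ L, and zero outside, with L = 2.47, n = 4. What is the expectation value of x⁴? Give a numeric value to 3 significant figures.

⟨x⁴⟩ = ∫ x⁴·|u|² dx (integrals over the domain).
With sin²θ = (1 − cos2θ)/2 on 0 ≤ x ≤ L: ∫sin²(nπx/L) dx = L/2, ∫x·sin²(nπx/L) dx = L²/4, ∫x²·sin²(nπx/L) dx = L³·(1/6 − 1/(4n²π²)); higher powers xᵏ the same way, integrating xᵏ·cos(2nπx/L) by parts.
⟨x⁴⟩ = 7.2107.

7.21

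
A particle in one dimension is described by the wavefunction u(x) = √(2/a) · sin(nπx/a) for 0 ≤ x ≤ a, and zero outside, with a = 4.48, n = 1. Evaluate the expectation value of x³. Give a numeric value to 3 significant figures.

15.6

⟨x³⟩ = ∫ x³·|u|² dx (integrals over the domain).
With sin²θ = (1 − cos2θ)/2 on 0 ≤ x ≤ a: ∫sin²(nπx/a) dx = a/2, ∫x·sin²(nπx/a) dx = a²/4, ∫x²·sin²(nπx/a) dx = a³·(1/6 − 1/(4n²π²)); higher powers xᵏ the same way, integrating xᵏ·cos(2nπx/a) by parts.
⟨x³⟩ = 15.646.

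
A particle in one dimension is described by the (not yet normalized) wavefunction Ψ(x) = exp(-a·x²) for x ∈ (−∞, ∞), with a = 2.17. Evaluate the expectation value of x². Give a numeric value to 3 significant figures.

0.115

⟨x²⟩ = ∫ x²·|Ψ|² dx / ∫|Ψ|² dx (integrals over the domain).
Gaussian moments: ∫x^(2j)·e^(−2ax²) dx = (2j−1)!!/(4a)^j · √(π/(2a)), odd powers integrate to 0; here √(π/(2a)) = 0.85081.
State is unnormalized: ∫|Ψ|² dx = 0.85081, and ∫Ψ*·x²·Ψ dx = 0.098019, so ⟨x²⟩ = 0.098019 / 0.85081.
⟨x²⟩ = 0.11521.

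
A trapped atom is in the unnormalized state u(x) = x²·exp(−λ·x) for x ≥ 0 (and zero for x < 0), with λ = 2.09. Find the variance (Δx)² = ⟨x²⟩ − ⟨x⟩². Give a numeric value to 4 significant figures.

Compute ⟨x⟩ and ⟨x²⟩ separately, then (Δx)² = ⟨x²⟩ − ⟨x⟩².
Every integrand reduces to terms xʲ·e^(−2λx) on [0, ∞); use ∫₀^∞ xʲ·e^(−2λx) dx = j!/(2λ)^(j+1).
Normalization: ∫|u|² dx = 0.018807.
⟨x⟩ = 1.1962 and ⟨x²⟩ = 1.7170.
(Δx)² = 1.7170 − (1.1962)² = 0.28617.

0.2862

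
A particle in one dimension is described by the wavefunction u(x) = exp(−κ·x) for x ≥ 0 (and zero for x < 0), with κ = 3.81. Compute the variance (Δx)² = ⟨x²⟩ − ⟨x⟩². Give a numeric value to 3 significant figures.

Compute ⟨x⟩ and ⟨x²⟩ separately, then (Δx)² = ⟨x²⟩ − ⟨x⟩².
Every integrand reduces to terms xʲ·e^(−2κx) on [0, ∞); use ∫₀^∞ xʲ·e^(−2κx) dx = j!/(2κ)^(j+1).
Normalization: ∫|u|² dx = 0.13123.
⟨x⟩ = 0.13123 and ⟨x²⟩ = 0.034445.
(Δx)² = 0.034445 − (0.13123)² = 0.017222.

0.0172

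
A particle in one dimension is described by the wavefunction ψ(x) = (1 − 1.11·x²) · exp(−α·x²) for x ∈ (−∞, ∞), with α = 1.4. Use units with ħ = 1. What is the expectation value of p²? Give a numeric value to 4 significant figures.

p² ψ = −ħ² d²ψ/dx²; ⟨p²⟩ = −ħ² ∫ ψ*·ψ'' dx / ∫|ψ|² dx.
Expand each integrand as polynomial × e^(−2αx²) and use ∫x^(2j)·e^(−2αx²) dx = (2j−1)!!/(4α)^j · √(π/(2α)), odd powers → 0; here √(π/(2α)) = 1.0592. Differentiate with the product rule, d/dx e^(−αx²) = −2αx·e^(−αx²).
State is unnormalized: ∫|ψ|² dx = 0.76418, and ∫ψ*·(−ħ² ψ'') dx = 2.4787, so ⟨p²⟩ = 2.4787 / 0.76418.
⟨p²⟩ = 3.2436.

3.244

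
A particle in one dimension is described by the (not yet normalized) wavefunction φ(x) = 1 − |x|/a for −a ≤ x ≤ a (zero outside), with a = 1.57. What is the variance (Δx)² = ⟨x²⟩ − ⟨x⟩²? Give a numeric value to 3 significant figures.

Compute ⟨x⟩ and ⟨x²⟩ separately, then (Δx)² = ⟨x²⟩ − ⟨x⟩².
φ is even, so ∫ over [−a, a] = 2∫₀ᵃ with φ = 1 − x/a there: ∫₀ᵃ (1 − x/a)² dx = a/3, ∫₀ᵃ x²(1 − x/a)² dx = a³/30, ∫₀ᵃ x⁴(1 − x/a)² dx = a⁵/105.
Normalization: ∫|φ|² dx = 1.0467.
⟨x⟩ = 0.0000 and ⟨x²⟩ = 0.24649.
(Δx)² = 0.24649 − (0.0000)² = 0.24649.

0.246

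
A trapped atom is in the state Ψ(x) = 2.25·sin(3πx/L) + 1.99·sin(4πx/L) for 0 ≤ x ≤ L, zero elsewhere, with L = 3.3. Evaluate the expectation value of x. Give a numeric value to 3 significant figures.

⟨x⟩ = ∫ x·|Ψ|² dx / ∫|Ψ|² dx (integrals over the domain).
On 0 ≤ x ≤ L (j ≠ l): ∫sin²(jπx/L) dx = L/2, ∫sin(jπx/L)·sin(lπx/L) dx = 0; diagonal moments ∫x·sin²(jπx/L) dx = L²/4, ∫x²·sin²(jπx/L) dx = L³·(1/6 − 1/(4j²π²)); cross terms ∫x·sin(jπx/L)·sin(lπx/L) dx = 0 for j + l even and −4jlL²/(π²(j² − l²)²) for j + l odd, ∫x²·sin(jπx/L)·sin(lπx/L) dx = (−1)^(j+l)·4jlL³/(π²(j² − l²)²); higher powers the same way via product-to-sum and parts.
State is unnormalized: ∫|Ψ|² dx = 14.887, and ∫Ψ*·x·Ψ dx = 14.885, so ⟨x⟩ = 14.885 / 14.887.
⟨x⟩ = 0.99984.

1.00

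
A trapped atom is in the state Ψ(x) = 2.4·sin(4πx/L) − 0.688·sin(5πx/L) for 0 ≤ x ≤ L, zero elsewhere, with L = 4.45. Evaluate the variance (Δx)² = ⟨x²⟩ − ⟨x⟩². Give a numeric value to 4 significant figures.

Compute ⟨x⟩ and ⟨x²⟩ separately, then (Δx)² = ⟨x²⟩ − ⟨x⟩².
On 0 ≤ x ≤ L (j ≠ l): ∫sin²(jπx/L) dx = L/2, ∫sin(jπx/L)·sin(lπx/L) dx = 0; diagonal moments ∫x·sin²(jπx/L) dx = L²/4, ∫x²·sin²(jπx/L) dx = L³·(1/6 − 1/(4j²π²)); cross terms ∫x·sin(jπx/L)·sin(lπx/L) dx = 0 for j + l even and −4jlL²/(π²(j² − l²)²) for j + l odd, ∫x²·sin(jπx/L)·sin(lπx/L) dx = (−1)^(j+l)·4jlL³/(π²(j² − l²)²); higher powers the same way via product-to-sum and parts.
Normalization: ∫|Ψ|² dx = 13.869.
⟨x⟩ = 2.6968 and ⟨x²⟩ = 8.6396.
(Δx)² = 8.6396 − (2.6968)² = 1.3666.

1.367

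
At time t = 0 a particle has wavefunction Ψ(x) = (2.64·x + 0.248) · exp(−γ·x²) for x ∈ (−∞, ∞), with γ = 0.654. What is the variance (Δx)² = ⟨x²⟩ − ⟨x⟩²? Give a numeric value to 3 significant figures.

Compute ⟨x⟩ and ⟨x²⟩ separately, then (Δx)² = ⟨x²⟩ − ⟨x⟩².
Expand each integrand as polynomial × e^(−2γx²) and use ∫x^(2j)·e^(−2γx²) dx = (2j−1)!!/(4γ)^j · √(π/(2γ)), odd powers → 0; here √(π/(2γ)) = 1.5498.
Normalization: ∫|Ψ|² dx = 4.2243.
⟨x⟩ = 0.18364 and ⟨x²⟩ = 1.1295.
(Δx)² = 1.1295 − (0.18364)² = 1.0958.

1.10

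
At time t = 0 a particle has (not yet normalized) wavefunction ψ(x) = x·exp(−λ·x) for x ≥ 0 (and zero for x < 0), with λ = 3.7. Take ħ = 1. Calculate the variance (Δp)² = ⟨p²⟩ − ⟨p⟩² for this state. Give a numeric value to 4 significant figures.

13.69

Compute ⟨p⟩ and ⟨p²⟩ separately; (Δp)² = ⟨p²⟩ − ⟨p⟩².
Differentiate x·exp(−λ·x) with the product rule; every integrand then reduces to terms xʲ·e^(−2λx) on [0, ∞), with ∫₀^∞ xʲ·e^(−2λx) dx = j!/(2λ)^(j+1).
Normalization: ∫|ψ|² dx = 0.0049355.
⟨p⟩ = 0.0000 and ⟨p²⟩ = 13.690.
(Δp)² = 13.690 − (0.0000)² = 13.690.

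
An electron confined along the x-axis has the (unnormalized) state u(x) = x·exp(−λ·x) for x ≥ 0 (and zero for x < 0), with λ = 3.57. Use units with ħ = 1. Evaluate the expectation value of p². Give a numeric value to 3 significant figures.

12.7

p² u = −ħ² d²u/dx²; ⟨p²⟩ = −ħ² ∫ u*·u'' dx / ∫|u|² dx.
Differentiate x·exp(−λ·x) with the product rule; every integrand then reduces to terms xʲ·e^(−2λx) on [0, ∞), with ∫₀^∞ xʲ·e^(−2λx) dx = j!/(2λ)^(j+1).
State is unnormalized: ∫|u|² dx = 0.0054946, and ∫u*·(−ħ² u'') dx = 0.070028, so ⟨p²⟩ = 0.070028 / 0.0054946.
⟨p²⟩ = 12.745.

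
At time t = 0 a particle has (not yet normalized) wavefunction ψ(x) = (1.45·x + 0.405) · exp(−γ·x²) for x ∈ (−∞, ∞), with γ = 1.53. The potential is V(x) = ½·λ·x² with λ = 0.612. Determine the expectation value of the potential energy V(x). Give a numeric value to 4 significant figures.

0.1177

⟨V⟩ = ∫ V(x)·|ψ|² dx / ∫|ψ|² dx.
Expand each integrand as polynomial × e^(−2γx²) and use ∫x^(2j)·e^(−2γx²) dx = (2j−1)!!/(4γ)^j · √(π/(2γ)), odd powers → 0; here √(π/(2γ)) = 1.0132.
State is unnormalized: ∫|ψ|² dx = 0.51429, and ∫ψ*·V(x)·ψ dx = 0.060524, so ⟨V⟩ = 0.060524 / 0.51429.
⟨V⟩ = 0.11768.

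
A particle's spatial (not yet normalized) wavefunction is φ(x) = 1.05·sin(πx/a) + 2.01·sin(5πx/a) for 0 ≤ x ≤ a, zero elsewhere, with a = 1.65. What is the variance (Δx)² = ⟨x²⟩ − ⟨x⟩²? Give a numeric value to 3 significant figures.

0.209

Compute ⟨x⟩ and ⟨x²⟩ separately, then (Δx)² = ⟨x²⟩ − ⟨x⟩².
On 0 ≤ x ≤ a (j ≠ l): ∫sin²(jπx/a) dx = a/2, ∫sin(jπx/a)·sin(lπx/a) dx = 0; diagonal moments ∫x·sin²(jπx/a) dx = a²/4, ∫x²·sin²(jπx/a) dx = a³·(1/6 − 1/(4j²π²)); cross terms ∫x·sin(jπx/a)·sin(lπx/a) dx = 0 for j + l even and −4jla²/(π²(j² − l²)²) for j + l odd, ∫x²·sin(jπx/a)·sin(lπx/a) dx = (−1)^(j+l)·4jla³/(π²(j² − l²)²); higher powers the same way via product-to-sum and parts.
Normalization: ∫|φ|² dx = 4.2426.
⟨x⟩ = 0.82500 and ⟨x²⟩ = 0.88932.
(Δx)² = 0.88932 − (0.82500)² = 0.20870.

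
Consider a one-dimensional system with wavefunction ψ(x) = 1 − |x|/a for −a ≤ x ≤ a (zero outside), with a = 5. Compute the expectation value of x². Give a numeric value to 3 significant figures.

⟨x²⟩ = ∫ x²·|ψ|² dx / ∫|ψ|² dx (integrals over the domain).
ψ is even, so ∫ over [−a, a] = 2∫₀ᵃ with ψ = 1 − x/a there: ∫₀ᵃ (1 − x/a)² dx = a/3, ∫₀ᵃ x²(1 − x/a)² dx = a³/30, ∫₀ᵃ x⁴(1 − x/a)² dx = a⁵/105.
State is unnormalized: ∫|ψ|² dx = 3.3333, and ∫ψ*·x²·ψ dx = 8.3333, so ⟨x²⟩ = 8.3333 / 3.3333.
⟨x²⟩ = 2.5000.

2.50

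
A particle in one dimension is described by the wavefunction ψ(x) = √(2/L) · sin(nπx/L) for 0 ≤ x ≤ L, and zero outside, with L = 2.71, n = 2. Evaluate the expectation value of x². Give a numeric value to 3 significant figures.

⟨x²⟩ = ∫ x²·|ψ|² dx (integrals over the domain).
With sin²θ = (1 − cos2θ)/2 on 0 ≤ x ≤ L: ∫sin²(nπx/L) dx = L/2, ∫x·sin²(nπx/L) dx = L²/4, ∫x²·sin²(nπx/L) dx = L³·(1/6 − 1/(4n²π²)); higher powers xᵏ the same way, integrating xᵏ·cos(2nπx/L) by parts.
⟨x²⟩ = 2.3550.

2.36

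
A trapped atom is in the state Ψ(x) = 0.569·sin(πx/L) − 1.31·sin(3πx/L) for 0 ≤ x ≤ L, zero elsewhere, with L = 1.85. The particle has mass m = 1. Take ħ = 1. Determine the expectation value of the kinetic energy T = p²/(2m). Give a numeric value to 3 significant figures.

11.1

T = −(ħ²/2m) d²/dx², so ⟨T⟩ = −(ħ²/2m) ∫ Ψ*·Ψ'' dx / ∫|Ψ|² dx; with m = 1.
d²/dx² sin(jπx/L) = −(jπ/L)²·sin(jπx/L); on 0 ≤ x ≤ L, ∫sin²(jπx/L) dx = L/2 and ∫sin(jπx/L)·sin(lπx/L) dx = 0 for j ≠ l, so only diagonal terms survive in ∫|Ψ|² and ∫Ψ·Ψ″; ∫Ψ·Ψ′ dx = [Ψ²/2] between the walls = 0.
State is unnormalized: ∫|Ψ|² dx = 1.8869, and ∫Ψ*·(−ħ²/2m · Ψ'') dx = 21.031, so ⟨T⟩ = 21.031 / 1.8869.
⟨T⟩ = 11.146.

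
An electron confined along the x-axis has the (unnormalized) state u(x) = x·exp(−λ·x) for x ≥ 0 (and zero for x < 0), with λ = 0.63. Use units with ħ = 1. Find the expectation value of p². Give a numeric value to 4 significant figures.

p² u = −ħ² d²u/dx²; ⟨p²⟩ = −ħ² ∫ u*·u'' dx / ∫|u|² dx.
Differentiate x·exp(−λ·x) with the product rule; every integrand then reduces to terms xʲ·e^(−2λx) on [0, ∞), with ∫₀^∞ xʲ·e^(−2λx) dx = j!/(2λ)^(j+1).
State is unnormalized: ∫|u|² dx = 0.99981, and ∫u*·(−ħ² u'') dx = 0.39683, so ⟨p²⟩ = 0.39683 / 0.99981.
⟨p²⟩ = 0.39690.

0.3969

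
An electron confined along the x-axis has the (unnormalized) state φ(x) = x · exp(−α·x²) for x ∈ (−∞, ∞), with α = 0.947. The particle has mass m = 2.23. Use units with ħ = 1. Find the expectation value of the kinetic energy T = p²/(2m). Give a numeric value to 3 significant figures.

T = −(ħ²/2m) d²/dx², so ⟨T⟩ = −(ħ²/2m) ∫ φ*·φ'' dx / ∫|φ|² dx; with m = 2.23.
Expand each integrand as polynomial × e^(−2αx²) and use ∫x^(2j)·e^(−2αx²) dx = (2j−1)!!/(4α)^j · √(π/(2α)), odd powers → 0; here √(π/(2α)) = 1.2879. Differentiate with the product rule, d/dx e^(−αx²) = −2αx·e^(−αx²).
State is unnormalized: ∫|φ|² dx = 0.34000, and ∫φ*·(−ħ²/2m · φ'') dx = 0.21658, so ⟨T⟩ = 0.21658 / 0.34000.
⟨T⟩ = 0.63700.

0.637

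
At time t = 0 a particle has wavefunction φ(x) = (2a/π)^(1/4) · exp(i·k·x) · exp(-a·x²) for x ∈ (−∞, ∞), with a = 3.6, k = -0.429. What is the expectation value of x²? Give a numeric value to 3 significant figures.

⟨x²⟩ = ∫ x²·|φ|² dx (integrals over the domain).
Gaussian moments: ∫x^(2j)·e^(−2ax²) dx = (2j−1)!!/(4a)^j · √(π/(2a)), odd powers integrate to 0; here √(π/(2a)) = 0.66055.
⟨x²⟩ = 0.069444.

0.0694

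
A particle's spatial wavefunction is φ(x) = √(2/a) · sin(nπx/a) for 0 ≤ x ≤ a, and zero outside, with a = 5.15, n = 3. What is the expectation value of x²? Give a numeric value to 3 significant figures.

⟨x²⟩ = ∫ x²·|φ|² dx (integrals over the domain).
With sin²θ = (1 − cos2θ)/2 on 0 ≤ x ≤ a: ∫sin²(nπx/a) dx = a/2, ∫x·sin²(nπx/a) dx = a²/4, ∫x²·sin²(nπx/a) dx = a³·(1/6 − 1/(4n²π²)); higher powers xᵏ the same way, integrating xᵏ·cos(2nπx/a) by parts.
⟨x²⟩ = 8.6915.

8.69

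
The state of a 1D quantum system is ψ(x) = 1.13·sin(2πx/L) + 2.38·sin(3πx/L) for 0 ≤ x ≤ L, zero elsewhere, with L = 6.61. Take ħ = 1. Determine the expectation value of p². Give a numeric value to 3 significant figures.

p² ψ = −ħ² d²ψ/dx²; ⟨p²⟩ = −ħ² ∫ ψ*·ψ'' dx / ∫|ψ|² dx.
d²/dx² sin(jπx/L) = −(jπ/L)²·sin(jπx/L); on 0 ≤ x ≤ L, ∫sin²(jπx/L) dx = L/2 and ∫sin(jπx/L)·sin(lπx/L) dx = 0 for j ≠ l, so only diagonal terms survive in ∫|ψ|² and ∫ψ·ψ″; ∫ψ·ψ′ dx = [ψ²/2] between the walls = 0.
State is unnormalized: ∫|ψ|² dx = 22.941, and ∫ψ*·(−ħ² ψ'') dx = 41.873, so ⟨p²⟩ = 41.873 / 22.941.
⟨p²⟩ = 1.8252.

1.83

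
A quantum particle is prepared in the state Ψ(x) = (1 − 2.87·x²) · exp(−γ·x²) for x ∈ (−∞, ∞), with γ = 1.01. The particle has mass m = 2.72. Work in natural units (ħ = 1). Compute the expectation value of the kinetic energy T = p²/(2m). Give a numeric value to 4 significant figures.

T = −(ħ²/2m) d²/dx², so ⟨T⟩ = −(ħ²/2m) ∫ Ψ*·Ψ'' dx / ∫|Ψ|² dx; with m = 2.72.
Expand each integrand as polynomial × e^(−2γx²) and use ∫x^(2j)·e^(−2γx²) dx = (2j−1)!!/(4γ)^j · √(π/(2γ)), odd powers → 0; here √(π/(2γ)) = 1.2471. Differentiate with the product rule, d/dx e^(−γx²) = −2γx·e^(−γx²).
State is unnormalized: ∫|Ψ|² dx = 1.3633, and ∫Ψ*·(−ħ²/2m · Ψ'') dx = 1.3784, so ⟨T⟩ = 1.3784 / 1.3633.
⟨T⟩ = 1.0111.

1.011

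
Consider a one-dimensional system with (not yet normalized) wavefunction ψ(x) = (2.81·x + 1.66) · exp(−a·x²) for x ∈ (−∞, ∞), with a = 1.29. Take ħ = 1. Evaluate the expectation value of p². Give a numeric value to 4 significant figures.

p² ψ = −ħ² d²ψ/dx²; ⟨p²⟩ = −ħ² ∫ ψ*·ψ'' dx / ∫|ψ|² dx.
Expand each integrand as polynomial × e^(−2ax²) and use ∫x^(2j)·e^(−2ax²) dx = (2j−1)!!/(4a)^j · √(π/(2a)), odd powers → 0; here √(π/(2a)) = 1.1035. Differentiate with the product rule, d/dx e^(−ax²) = −2ax·e^(−ax²).
State is unnormalized: ∫|ψ|² dx = 4.7294, and ∫ψ*·(−ħ² ψ'') dx = 10.457, so ⟨p²⟩ = 10.457 / 4.7294.
⟨p²⟩ = 2.2112.

2.211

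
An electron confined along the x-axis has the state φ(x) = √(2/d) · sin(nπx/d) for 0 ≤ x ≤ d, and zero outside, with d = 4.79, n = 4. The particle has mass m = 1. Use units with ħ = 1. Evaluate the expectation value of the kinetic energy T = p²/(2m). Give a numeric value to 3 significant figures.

T = −(ħ²/2m) d²/dx², so ⟨T⟩ = −(ħ²/2m) ∫ φ*·φ'' dx; with m = 1.
d/dx sin(nπx/d) = (nπ/d)·cos(nπx/d) and d²/dx² sin(nπx/d) = −(nπ/d)²·sin(nπx/d); on 0 ≤ x ≤ d, ∫sin²(nπx/d) dx = d/2 and ∫sin(nπx/d)·cos(nπx/d) dx = 0.
⟨T⟩ = 3.4413.

3.44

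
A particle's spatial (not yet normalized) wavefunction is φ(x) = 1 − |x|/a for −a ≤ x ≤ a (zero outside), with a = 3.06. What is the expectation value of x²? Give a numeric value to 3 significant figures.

0.936

⟨x²⟩ = ∫ x²·|φ|² dx / ∫|φ|² dx (integrals over the domain).
φ is even, so ∫ over [−a, a] = 2∫₀ᵃ with φ = 1 − x/a there: ∫₀ᵃ (1 − x/a)² dx = a/3, ∫₀ᵃ x²(1 − x/a)² dx = a³/30, ∫₀ᵃ x⁴(1 − x/a)² dx = a⁵/105.
State is unnormalized: ∫|φ|² dx = 2.0400, and ∫φ*·x²·φ dx = 1.9102, so ⟨x²⟩ = 1.9102 / 2.0400.
⟨x²⟩ = 0.93636.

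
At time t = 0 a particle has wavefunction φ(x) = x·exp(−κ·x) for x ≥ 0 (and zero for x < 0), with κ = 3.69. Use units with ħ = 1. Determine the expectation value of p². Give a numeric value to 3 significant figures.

13.6

p² φ = −ħ² d²φ/dx²; ⟨p²⟩ = −ħ² ∫ φ*·φ'' dx / ∫|φ|² dx.
Differentiate x·exp(−κ·x) with the product rule; every integrand then reduces to terms xʲ·e^(−2κx) on [0, ∞), with ∫₀^∞ xʲ·e^(−2κx) dx = j!/(2κ)^(j+1).
State is unnormalized: ∫|φ|² dx = 0.0049758, and ∫φ*·(−ħ² φ'') dx = 0.067751, so ⟨p²⟩ = 0.067751 / 0.0049758.
⟨p²⟩ = 13.616.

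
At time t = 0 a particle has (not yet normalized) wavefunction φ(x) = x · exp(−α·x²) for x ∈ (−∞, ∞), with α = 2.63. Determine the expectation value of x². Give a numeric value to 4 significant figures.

⟨x²⟩ = ∫ x²·|φ|² dx / ∫|φ|² dx (integrals over the domain).
Expand each integrand as polynomial × e^(−2αx²) and use ∫x^(2j)·e^(−2αx²) dx = (2j−1)!!/(4α)^j · √(π/(2α)), odd powers → 0; here √(π/(2α)) = 0.77283.
State is unnormalized: ∫|φ|² dx = 0.073463, and ∫φ*·x²·φ dx = 0.020949, so ⟨x²⟩ = 0.020949 / 0.073463.
⟨x²⟩ = 0.28517.

0.2852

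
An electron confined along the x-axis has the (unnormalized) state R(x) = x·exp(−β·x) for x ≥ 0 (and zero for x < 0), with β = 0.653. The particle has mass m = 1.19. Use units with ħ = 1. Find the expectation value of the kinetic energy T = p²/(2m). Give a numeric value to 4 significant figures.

0.1792

T = −(ħ²/2m) d²/dx², so ⟨T⟩ = −(ħ²/2m) ∫ R*·R'' dx / ∫|R|² dx; with m = 1.19.
Differentiate x·exp(−β·x) with the product rule; every integrand then reduces to terms xʲ·e^(−2βx) on [0, ∞), with ∫₀^∞ xʲ·e^(−2βx) dx = j!/(2β)^(j+1).
State is unnormalized: ∫|R|² dx = 0.89784, and ∫R*·(−ħ²/2m · R'') dx = 0.16086, so ⟨T⟩ = 0.16086 / 0.89784.
⟨T⟩ = 0.17916.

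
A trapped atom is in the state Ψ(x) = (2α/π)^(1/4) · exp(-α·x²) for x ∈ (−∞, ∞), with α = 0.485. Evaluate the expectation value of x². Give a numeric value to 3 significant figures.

0.515

⟨x²⟩ = ∫ x²·|Ψ|² dx (integrals over the domain).
Gaussian moments: ∫x^(2j)·e^(−2αx²) dx = (2j−1)!!/(4α)^j · √(π/(2α)), odd powers integrate to 0; here √(π/(2α)) = 1.7997.
⟨x²⟩ = 0.51546.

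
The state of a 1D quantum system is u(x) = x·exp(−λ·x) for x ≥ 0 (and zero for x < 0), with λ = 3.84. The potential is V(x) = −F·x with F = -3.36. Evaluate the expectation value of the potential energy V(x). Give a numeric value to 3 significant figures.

1.31

⟨V⟩ = ∫ V(x)·|u|² dx / ∫|u|² dx.
Every integrand reduces to terms xʲ·e^(−2λx) on [0, ∞); use ∫₀^∞ xʲ·e^(−2λx) dx = j!/(2λ)^(j+1).
State is unnormalized: ∫|u|² dx = 0.0044152, and ∫u*·V(x)·u dx = 0.0057949, so ⟨V⟩ = 0.0057949 / 0.0044152.
⟨V⟩ = 1.3125.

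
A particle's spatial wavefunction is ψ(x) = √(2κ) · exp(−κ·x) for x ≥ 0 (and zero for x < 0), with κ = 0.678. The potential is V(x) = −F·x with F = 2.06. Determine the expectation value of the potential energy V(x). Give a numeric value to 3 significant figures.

⟨V⟩ = ∫ V(x)·|ψ|² dx.
Every integrand reduces to terms xʲ·e^(−2κx) on [0, ∞); use ∫₀^∞ xʲ·e^(−2κx) dx = j!/(2κ)^(j+1).
⟨V⟩ = -1.5192.

-1.52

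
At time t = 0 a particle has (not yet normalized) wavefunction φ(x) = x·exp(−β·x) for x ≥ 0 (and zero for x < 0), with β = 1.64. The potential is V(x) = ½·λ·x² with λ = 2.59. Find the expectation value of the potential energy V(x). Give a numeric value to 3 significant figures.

⟨V⟩ = ∫ V(x)·|φ|² dx / ∫|φ|² dx.
Every integrand reduces to terms xʲ·e^(−2βx) on [0, ∞); use ∫₀^∞ xʲ·e^(−2βx) dx = j!/(2β)^(j+1).
State is unnormalized: ∫|φ|² dx = 0.056677, and ∫φ*·V(x)·φ dx = 0.081868, so ⟨V⟩ = 0.081868 / 0.056677.
⟨V⟩ = 1.4445.

1.44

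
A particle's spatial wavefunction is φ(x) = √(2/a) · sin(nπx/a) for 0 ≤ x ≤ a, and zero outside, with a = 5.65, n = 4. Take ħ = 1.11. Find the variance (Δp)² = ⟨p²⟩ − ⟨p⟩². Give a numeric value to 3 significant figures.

6.09

Compute ⟨p⟩ and ⟨p²⟩ separately; (Δp)² = ⟨p²⟩ − ⟨p⟩².
d/dx sin(nπx/a) = (nπ/a)·cos(nπx/a) and d²/dx² sin(nπx/a) = −(nπ/a)²·sin(nπx/a); on 0 ≤ x ≤ a, ∫sin²(nπx/a) dx = a/2 and ∫sin(nπx/a)·cos(nπx/a) dx = 0.
⟨p⟩ = 0.0000 and ⟨p²⟩ = 6.0949.
(Δp)² = 6.0949 − (0.0000)² = 6.0949.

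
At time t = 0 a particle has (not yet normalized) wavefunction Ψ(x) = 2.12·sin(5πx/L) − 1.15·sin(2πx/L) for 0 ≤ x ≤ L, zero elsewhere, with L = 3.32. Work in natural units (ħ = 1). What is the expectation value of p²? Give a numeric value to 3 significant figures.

18.1

p² Ψ = −ħ² d²Ψ/dx²; ⟨p²⟩ = −ħ² ∫ Ψ*·Ψ'' dx / ∫|Ψ|² dx.
d²/dx² sin(jπx/L) = −(jπ/L)²·sin(jπx/L); on 0 ≤ x ≤ L, ∫sin²(jπx/L) dx = L/2 and ∫sin(jπx/L)·sin(lπx/L) dx = 0 for j ≠ l, so only diagonal terms survive in ∫|Ψ|² and ∫Ψ·Ψ″; ∫Ψ·Ψ′ dx = [Ψ²/2] between the walls = 0.
State is unnormalized: ∫|Ψ|² dx = 9.6561, and ∫Ψ*·(−ħ² Ψ'') dx = 174.87, so ⟨p²⟩ = 174.87 / 9.6561.
⟨p²⟩ = 18.110.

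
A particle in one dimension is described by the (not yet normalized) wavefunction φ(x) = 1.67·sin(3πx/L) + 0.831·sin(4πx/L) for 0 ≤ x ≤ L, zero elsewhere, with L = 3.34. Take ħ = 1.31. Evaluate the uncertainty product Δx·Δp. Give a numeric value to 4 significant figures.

3.057

Δx = √(⟨x²⟩−⟨x⟩²), Δp = √(⟨p²⟩−⟨p⟩²).
On 0 ≤ x ≤ L (j ≠ l): ∫sin²(jπx/L) dx = L/2, ∫sin(jπx/L)·sin(lπx/L) dx = 0; diagonal moments ∫x·sin²(jπx/L) dx = L²/4, ∫x²·sin²(jπx/L) dx = L³·(1/6 − 1/(4j²π²)); cross terms ∫x·sin(jπx/L)·sin(lπx/L) dx = 0 for j + l even and −4jlL²/(π²(j² − l²)²) for j + l odd, ∫x²·sin(jπx/L)·sin(lπx/L) dx = (−1)^(j+l)·4jlL³/(π²(j² − l²)²); higher powers the same way via product-to-sum and parts. d²/dx² sin(jπx/L) = −(jπ/L)²·sin(jπx/L); on 0 ≤ x ≤ L, ∫sin²(jπx/L) dx = L/2 and ∫sin(jπx/L)·sin(lπx/L) dx = 0 for j ≠ l, so only diagonal terms survive in ∫|φ|² and ∫φ·φ″; ∫φ·φ′ dx = [φ²/2] between the walls = 0.
Normalization: ∫|φ|² dx = 5.8107.
⟨x⟩ = 1.1411, ⟨x²⟩ = 1.8947 ⇒ Δx = 0.76979.
⟨p⟩ = 0.0000, ⟨p²⟩ = 15.774 ⇒ Δp = 3.9716.
Δx·Δp = 3.0573.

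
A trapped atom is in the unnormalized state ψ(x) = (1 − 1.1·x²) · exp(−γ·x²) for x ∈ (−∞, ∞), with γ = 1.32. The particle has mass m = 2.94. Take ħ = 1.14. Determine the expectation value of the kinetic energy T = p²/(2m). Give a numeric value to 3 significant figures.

T = −(ħ²/2m) d²/dx², so ⟨T⟩ = −(ħ²/2m) ∫ ψ*·ψ'' dx / ∫|ψ|² dx; with m = 2.94.
Expand each integrand as polynomial × e^(−2γx²) and use ∫x^(2j)·e^(−2γx²) dx = (2j−1)!!/(4γ)^j · √(π/(2γ)), odd powers → 0; here √(π/(2γ)) = 1.0909. Differentiate with the product rule, d/dx e^(−γx²) = −2γx·e^(−γx²).
State is unnormalized: ∫|ψ|² dx = 0.77838, and ∫ψ*·(−ħ²/2m · ψ'') dx = 0.54756, so ⟨T⟩ = 0.54756 / 0.77838.
⟨T⟩ = 0.70346.

0.703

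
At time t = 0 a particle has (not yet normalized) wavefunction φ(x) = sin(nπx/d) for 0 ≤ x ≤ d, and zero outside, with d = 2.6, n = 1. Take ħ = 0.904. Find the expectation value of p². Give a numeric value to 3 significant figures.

p² φ = −ħ² d²φ/dx²; ⟨p²⟩ = −ħ² ∫ φ*·φ'' dx / ∫|φ|² dx.
d/dx sin(nπx/d) = (nπ/d)·cos(nπx/d) and d²/dx² sin(nπx/d) = −(nπ/d)²·sin(nπx/d); on 0 ≤ x ≤ d, ∫sin²(nπx/d) dx = d/2 and ∫sin(nπx/d)·cos(nπx/d) dx = 0.
State is unnormalized: ∫|φ|² dx = 1.3000, and ∫φ*·(−ħ² φ'') dx = 1.5511, so ⟨p²⟩ = 1.5511 / 1.3000.
⟨p²⟩ = 1.1931.

1.19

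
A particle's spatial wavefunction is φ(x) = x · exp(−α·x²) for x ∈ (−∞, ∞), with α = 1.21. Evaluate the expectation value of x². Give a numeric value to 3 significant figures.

0.620

⟨x²⟩ = ∫ x²·|φ|² dx / ∫|φ|² dx (integrals over the domain).
Expand each integrand as polynomial × e^(−2αx²) and use ∫x^(2j)·e^(−2αx²) dx = (2j−1)!!/(4α)^j · √(π/(2α)), odd powers → 0; here √(π/(2α)) = 1.1394.
State is unnormalized: ∫|φ|² dx = 0.23541, and ∫φ*·x²·φ dx = 0.14591, so ⟨x²⟩ = 0.14591 / 0.23541.
⟨x²⟩ = 0.61983.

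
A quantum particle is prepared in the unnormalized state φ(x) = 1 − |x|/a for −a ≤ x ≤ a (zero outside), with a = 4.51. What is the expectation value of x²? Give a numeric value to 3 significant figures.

2.03

⟨x²⟩ = ∫ x²·|φ|² dx / ∫|φ|² dx (integrals over the domain).
φ is even, so ∫ over [−a, a] = 2∫₀ᵃ with φ = 1 − x/a there: ∫₀ᵃ (1 − x/a)² dx = a/3, ∫₀ᵃ x²(1 − x/a)² dx = a³/30, ∫₀ᵃ x⁴(1 − x/a)² dx = a⁵/105.
State is unnormalized: ∫|φ|² dx = 3.0067, and ∫φ*·x²·φ dx = 6.1156, so ⟨x²⟩ = 6.1156 / 3.0067.
⟨x²⟩ = 2.0340.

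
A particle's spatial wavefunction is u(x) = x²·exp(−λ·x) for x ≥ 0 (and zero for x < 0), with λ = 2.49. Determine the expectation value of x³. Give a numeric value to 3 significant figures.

1.70

⟨x³⟩ = ∫ x³·|u|² dx / ∫|u|² dx (integrals over the domain).
Every integrand reduces to terms xʲ·e^(−2λx) on [0, ∞); use ∫₀^∞ xʲ·e^(−2λx) dx = j!/(2λ)^(j+1).
State is unnormalized: ∫|u|² dx = 0.0078355, and ∫u*·x³·u dx = 0.013323, so ⟨x³⟩ = 0.013323 / 0.0078355.
⟨x³⟩ = 1.7003.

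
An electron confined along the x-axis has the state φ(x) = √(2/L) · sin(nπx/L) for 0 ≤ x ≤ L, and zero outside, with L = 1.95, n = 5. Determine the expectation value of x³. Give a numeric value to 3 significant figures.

1.83

⟨x³⟩ = ∫ x³·|φ|² dx (integrals over the domain).
With sin²θ = (1 − cos2θ)/2 on 0 ≤ x ≤ L: ∫sin²(nπx/L) dx = L/2, ∫x·sin²(nπx/L) dx = L²/4, ∫x²·sin²(nπx/L) dx = L³·(1/6 − 1/(4n²π²)); higher powers xᵏ the same way, integrating xᵏ·cos(2nπx/L) by parts.
⟨x³⟩ = 1.8312.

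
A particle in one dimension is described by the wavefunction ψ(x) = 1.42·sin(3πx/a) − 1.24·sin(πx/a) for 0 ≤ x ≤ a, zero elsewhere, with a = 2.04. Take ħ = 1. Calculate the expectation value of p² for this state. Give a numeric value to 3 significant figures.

p² ψ = −ħ² d²ψ/dx²; ⟨p²⟩ = −ħ² ∫ ψ*·ψ'' dx / ∫|ψ|² dx.
d²/dx² sin(jπx/a) = −(jπ/a)²·sin(jπx/a); on 0 ≤ x ≤ a, ∫sin²(jπx/a) dx = a/2 and ∫sin(jπx/a)·sin(lπx/a) dx = 0 for j ≠ l, so only diagonal terms survive in ∫|ψ|² and ∫ψ·ψ″; ∫ψ·ψ′ dx = [ψ²/2] between the walls = 0.
State is unnormalized: ∫|ψ|² dx = 3.6251, and ∫ψ*·(−ħ² ψ'') dx = 47.619, so ⟨p²⟩ = 47.619 / 3.6251.
⟨p²⟩ = 13.136.

13.1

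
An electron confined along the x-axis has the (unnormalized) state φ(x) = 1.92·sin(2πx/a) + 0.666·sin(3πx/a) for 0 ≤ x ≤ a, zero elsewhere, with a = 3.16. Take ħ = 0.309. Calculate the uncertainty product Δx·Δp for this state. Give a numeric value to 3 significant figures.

Δx = √(⟨x²⟩−⟨x⟩²), Δp = √(⟨p²⟩−⟨p⟩²).
On 0 ≤ x ≤ a (j ≠ l): ∫sin²(jπx/a) dx = a/2, ∫sin(jπx/a)·sin(lπx/a) dx = 0; diagonal moments ∫x·sin²(jπx/a) dx = a²/4, ∫x²·sin²(jπx/a) dx = a³·(1/6 − 1/(4j²π²)); cross terms ∫x·sin(jπx/a)·sin(lπx/a) dx = 0 for j + l even and −4jla²/(π²(j² − l²)²) for j + l odd, ∫x²·sin(jπx/a)·sin(lπx/a) dx = (−1)^(j+l)·4jla³/(π²(j² − l²)²); higher powers the same way via product-to-sum and parts. d²/dx² sin(jπx/a) = −(jπ/a)²·sin(jπx/a); on 0 ≤ x ≤ a, ∫sin²(jπx/a) dx = a/2 and ∫sin(jπx/a)·sin(lπx/a) dx = 0 for j ≠ l, so only diagonal terms survive in ∫|φ|² and ∫φ·φ″; ∫φ·φ′ dx = [φ²/2] between the walls = 0.
Normalization: ∫|φ|² dx = 6.5253.
⟨x⟩ = 1.1993, ⟨x²⟩ = 2.0067 ⇒ Δx = 0.75386.
⟨p⟩ = 0.0000, ⟨p²⟩ = 0.42817 ⇒ Δp = 0.65434.
Δx·Δp = 0.49328.

0.493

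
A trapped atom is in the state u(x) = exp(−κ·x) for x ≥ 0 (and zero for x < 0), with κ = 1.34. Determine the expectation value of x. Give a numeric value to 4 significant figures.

⟨x⟩ = ∫ x·|u|² dx / ∫|u|² dx (integrals over the domain).
Every integrand reduces to terms xʲ·e^(−2κx) on [0, ∞); use ∫₀^∞ xʲ·e^(−2κx) dx = j!/(2κ)^(j+1).
State is unnormalized: ∫|u|² dx = 0.37313, and ∫u*·x·u dx = 0.13923, so ⟨x⟩ = 0.13923 / 0.37313.
⟨x⟩ = 0.37313.

0.3731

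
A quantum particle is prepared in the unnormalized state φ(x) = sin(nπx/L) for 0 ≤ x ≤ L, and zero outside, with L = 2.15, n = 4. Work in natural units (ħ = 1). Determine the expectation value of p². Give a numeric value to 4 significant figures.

34.16

p² φ = −ħ² d²φ/dx²; ⟨p²⟩ = −ħ² ∫ φ*·φ'' dx / ∫|φ|² dx.
d/dx sin(nπx/L) = (nπ/L)·cos(nπx/L) and d²/dx² sin(nπx/L) = −(nπ/L)²·sin(nπx/L); on 0 ≤ x ≤ L, ∫sin²(nπx/L) dx = L/2 and ∫sin(nπx/L)·cos(nπx/L) dx = 0.
State is unnormalized: ∫|φ|² dx = 1.0750, and ∫φ*·(−ħ² φ'') dx = 36.724, so ⟨p²⟩ = 36.724 / 1.0750.
⟨p²⟩ = 34.162.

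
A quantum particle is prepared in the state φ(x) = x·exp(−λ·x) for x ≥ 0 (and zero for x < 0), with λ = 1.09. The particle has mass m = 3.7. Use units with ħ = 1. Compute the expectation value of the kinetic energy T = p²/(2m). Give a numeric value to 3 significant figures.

T = −(ħ²/2m) d²/dx², so ⟨T⟩ = −(ħ²/2m) ∫ φ*·φ'' dx / ∫|φ|² dx; with m = 3.7.
Differentiate x·exp(−λ·x) with the product rule; every integrand then reduces to terms xʲ·e^(−2λx) on [0, ∞), with ∫₀^∞ xʲ·e^(−2λx) dx = j!/(2λ)^(j+1).
State is unnormalized: ∫|φ|² dx = 0.19305, and ∫φ*·(−ħ²/2m · φ'') dx = 0.030994, so ⟨T⟩ = 0.030994 / 0.19305.
⟨T⟩ = 0.16055.

0.161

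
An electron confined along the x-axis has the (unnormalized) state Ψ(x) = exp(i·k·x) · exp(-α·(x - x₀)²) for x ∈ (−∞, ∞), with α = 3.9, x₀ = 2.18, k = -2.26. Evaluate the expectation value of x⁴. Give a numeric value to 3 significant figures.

⟨x⁴⟩ = ∫ x⁴·|Ψ|² dx / ∫|Ψ|² dx (integrals over the domain).
Gaussian moments (u = x − x₀): ∫u^(2j)·e^(−2αu²) du = (2j−1)!!/(4α)^j · √(π/(2α)), odd powers integrate to 0; here √(π/(2α)) = 0.63464.
State is unnormalized: ∫|Ψ|² dx = 0.63464, and ∫Ψ*·x⁴·Ψ dx = 15.501, so ⟨x⁴⟩ = 15.501 / 0.63464.
⟨x⁴⟩ = 24.425.

24.4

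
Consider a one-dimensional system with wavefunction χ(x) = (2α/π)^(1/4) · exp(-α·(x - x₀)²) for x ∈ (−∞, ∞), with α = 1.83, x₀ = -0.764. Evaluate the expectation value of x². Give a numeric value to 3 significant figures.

0.720

⟨x²⟩ = ∫ x²·|χ|² dx (integrals over the domain).
Gaussian moments (u = x − x₀): ∫u^(2j)·e^(−2αu²) du = (2j−1)!!/(4α)^j · √(π/(2α)), odd powers integrate to 0; here √(π/(2α)) = 0.92648.
⟨x²⟩ = 0.72031.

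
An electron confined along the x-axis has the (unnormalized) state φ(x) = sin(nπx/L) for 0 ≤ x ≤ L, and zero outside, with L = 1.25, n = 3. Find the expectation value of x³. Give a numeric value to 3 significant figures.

0.472

⟨x³⟩ = ∫ x³·|φ|² dx / ∫|φ|² dx (integrals over the domain).
With sin²θ = (1 − cos2θ)/2 on 0 ≤ x ≤ L: ∫sin²(nπx/L) dx = L/2, ∫x·sin²(nπx/L) dx = L²/4, ∫x²·sin²(nπx/L) dx = L³·(1/6 − 1/(4n²π²)); higher powers xᵏ the same way, integrating xᵏ·cos(2nπx/L) by parts.
State is unnormalized: ∫|φ|² dx = 0.62500, and ∫φ*·x³·φ dx = 0.29487, so ⟨x³⟩ = 0.29487 / 0.62500.
⟨x³⟩ = 0.47179.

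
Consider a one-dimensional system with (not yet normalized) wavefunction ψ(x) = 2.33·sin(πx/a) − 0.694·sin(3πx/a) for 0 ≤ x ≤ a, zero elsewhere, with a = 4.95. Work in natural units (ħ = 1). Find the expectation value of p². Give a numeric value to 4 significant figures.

p² ψ = −ħ² d²ψ/dx²; ⟨p²⟩ = −ħ² ∫ ψ*·ψ'' dx / ∫|ψ|² dx.
d²/dx² sin(jπx/a) = −(jπ/a)²·sin(jπx/a); on 0 ≤ x ≤ a, ∫sin²(jπx/a) dx = a/2 and ∫sin(jπx/a)·sin(lπx/a) dx = 0 for j ≠ l, so only diagonal terms survive in ∫|ψ|² and ∫ψ·ψ″; ∫ψ·ψ′ dx = [ψ²/2] between the walls = 0.
State is unnormalized: ∫|ψ|² dx = 14.629, and ∫ψ*·(−ħ² ψ'') dx = 9.7336, so ⟨p²⟩ = 9.7336 / 14.629.
⟨p²⟩ = 0.66539.

0.6654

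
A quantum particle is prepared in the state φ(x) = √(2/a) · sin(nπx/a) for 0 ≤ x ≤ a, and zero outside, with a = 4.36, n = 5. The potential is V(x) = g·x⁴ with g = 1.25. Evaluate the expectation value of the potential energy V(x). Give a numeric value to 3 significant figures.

⟨V⟩ = ∫ V(x)·|φ|² dx.
With sin²θ = (1 − cos2θ)/2 on 0 ≤ x ≤ a: ∫sin²(nπx/a) dx = a/2, ∫x·sin²(nπx/a) dx = a²/4, ∫x²·sin²(nπx/a) dx = a³·(1/6 − 1/(4n²π²)); higher powers xᵏ the same way, integrating xᵏ·cos(2nπx/a) by parts.
⟨V⟩ = 88.522.

88.5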